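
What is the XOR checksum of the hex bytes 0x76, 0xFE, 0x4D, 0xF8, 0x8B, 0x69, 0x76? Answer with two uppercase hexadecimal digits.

A9

XOR the bytes together:
  start with 0x76
  0x76 ⊕ 0xFE = 0x88
  0x88 ⊕ 0x4D = 0xC5
  0xC5 ⊕ 0xF8 = 0x3D
  0x3D ⊕ 0x8B = 0xB6
  0xB6 ⊕ 0x69 = 0xDF
  0xDF ⊕ 0x76 = 0xA9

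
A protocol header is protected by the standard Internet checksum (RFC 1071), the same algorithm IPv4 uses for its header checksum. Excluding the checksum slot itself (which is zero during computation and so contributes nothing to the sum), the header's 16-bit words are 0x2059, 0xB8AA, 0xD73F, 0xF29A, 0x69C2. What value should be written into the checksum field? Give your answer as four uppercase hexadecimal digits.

F35E

One's-complement addition (fold any carry out of bit 15 back into bit 0):
  0x2059 + 0xB8AA = 0x0D903
  0xD903 + 0xD73F = 0x1B042 → wrap carry → 0xB043
  0xB043 + 0xF29A = 0x1A2DD → wrap carry → 0xA2DE
  0xA2DE + 0x69C2 = 0x10CA0 → wrap carry → 0x0CA1
One's-complement sum = 0x0CA1.
Checksum = ~0x0CA1 & 0xFFFF = 0xF35E.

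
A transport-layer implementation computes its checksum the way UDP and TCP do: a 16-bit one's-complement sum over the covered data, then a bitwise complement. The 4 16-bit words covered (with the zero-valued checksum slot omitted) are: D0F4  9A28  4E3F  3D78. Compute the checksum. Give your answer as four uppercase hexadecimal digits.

092B

One's-complement addition (fold any carry out of bit 15 back into bit 0):
  0xD0F4 + 0x9A28 = 0x16B1C → wrap carry → 0x6B1D
  0x6B1D + 0x4E3F = 0x0B95C
  0xB95C + 0x3D78 = 0x0F6D4
One's-complement sum = 0xF6D4.
Checksum = ~0xF6D4 & 0xFFFF = 0x092B.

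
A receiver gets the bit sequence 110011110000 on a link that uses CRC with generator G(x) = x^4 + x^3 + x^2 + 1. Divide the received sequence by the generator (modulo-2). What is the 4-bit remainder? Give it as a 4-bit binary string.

0000

Modulo-2 division of 110011110000 by 11101:
  pos 0: 11001 XOR 11101 = 00100
  pos 2: 10011 XOR 11101 = 01110
  pos 3: 11101 XOR 11101 = 00000
Remainder = 0000 (zero — the frame passes the CRC check).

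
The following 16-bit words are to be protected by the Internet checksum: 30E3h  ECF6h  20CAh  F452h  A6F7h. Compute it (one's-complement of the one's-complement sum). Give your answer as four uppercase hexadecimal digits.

2611

One's-complement addition (fold any carry out of bit 15 back into bit 0):
  0x30E3 + 0xECF6 = 0x11DD9 → wrap carry → 0x1DDA
  0x1DDA + 0x20CA = 0x03EA4
  0x3EA4 + 0xF452 = 0x132F6 → wrap carry → 0x32F7
  0x32F7 + 0xA6F7 = 0x0D9EE
One's-complement sum = 0xD9EE.
Checksum = ~0xD9EE & 0xFFFF = 0x2611.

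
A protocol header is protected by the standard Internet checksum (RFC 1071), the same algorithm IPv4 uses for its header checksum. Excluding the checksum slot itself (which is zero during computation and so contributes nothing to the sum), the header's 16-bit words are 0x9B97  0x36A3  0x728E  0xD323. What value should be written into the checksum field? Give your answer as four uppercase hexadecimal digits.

One's-complement addition (fold any carry out of bit 15 back into bit 0):
  0x9B97 + 0x36A3 = 0x0D23A
  0xD23A + 0x728E = 0x144C8 → wrap carry → 0x44C9
  0x44C9 + 0xD323 = 0x117EC → wrap carry → 0x17ED
One's-complement sum = 0x17ED.
Checksum = ~0x17ED & 0xFFFF = 0xE812.

E812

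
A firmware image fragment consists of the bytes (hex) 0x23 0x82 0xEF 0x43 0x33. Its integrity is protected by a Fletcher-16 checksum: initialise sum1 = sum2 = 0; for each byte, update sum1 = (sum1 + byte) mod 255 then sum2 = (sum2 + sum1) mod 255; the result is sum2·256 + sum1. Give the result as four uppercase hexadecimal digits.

Running sums (mod 255):
  after byte 0 (0x23): sum1=35, sum2=35
  after byte 1 (0x82): sum1=165, sum2=200
  after byte 2 (0xEF): sum1=149, sum2=94
  after byte 3 (0x43): sum1=216, sum2=55
  after byte 4 (0x33): sum1=12, sum2=67
Checksum = sum2·256 + sum1 = 67·256 + 12 = 17164 = 0x430C.

430C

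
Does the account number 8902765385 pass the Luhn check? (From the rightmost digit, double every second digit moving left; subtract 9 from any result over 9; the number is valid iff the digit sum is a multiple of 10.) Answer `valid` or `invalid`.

invalid

From the right, keep odd positions and double even positions (subtract 9 from any doubled value over 9):
  doubled (positions 2,4,...): 7 1 5 0 7 → sum 20
  kept (positions 1,3,...): 5 3 6 2 9 → sum 25
Total = 45.
45 mod 10 = 5, so the number is invalid.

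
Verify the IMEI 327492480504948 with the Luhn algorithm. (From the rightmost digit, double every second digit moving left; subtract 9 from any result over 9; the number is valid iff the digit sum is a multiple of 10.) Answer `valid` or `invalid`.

valid

From the right, keep odd positions and double even positions (subtract 9 from any doubled value over 9):
  doubled (positions 2,4,...): 8 8 1 7 4 8 4 → sum 40
  kept (positions 1,3,...): 8 9 0 0 4 9 7 3 → sum 40
Total = 80.
80 mod 10 = 0, so the number is valid.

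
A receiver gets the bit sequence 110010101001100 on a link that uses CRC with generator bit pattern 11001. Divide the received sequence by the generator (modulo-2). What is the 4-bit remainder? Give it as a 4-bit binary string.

Modulo-2 division of 110010101001100 by 11001:
  pos 0: 11001 XOR 11001 = 00000
  pos 6: 10100 XOR 11001 = 01101
  pos 7: 11011 XOR 11001 = 00010
  pos 10: 10100 XOR 11001 = 01101
Remainder = 1101 (nonzero — an error is detected).

1101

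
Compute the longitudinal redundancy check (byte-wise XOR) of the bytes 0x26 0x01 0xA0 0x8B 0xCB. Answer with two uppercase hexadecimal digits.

XOR the bytes together:
  start with 0x26
  0x26 ⊕ 0x01 = 0x27
  0x27 ⊕ 0xA0 = 0x87
  0x87 ⊕ 0x8B = 0x0C
  0x0C ⊕ 0xCB = 0xC7

C7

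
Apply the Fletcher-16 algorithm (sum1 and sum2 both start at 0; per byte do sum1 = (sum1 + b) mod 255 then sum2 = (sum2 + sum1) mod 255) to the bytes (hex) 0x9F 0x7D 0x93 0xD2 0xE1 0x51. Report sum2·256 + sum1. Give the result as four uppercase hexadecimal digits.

Running sums (mod 255):
  after byte 0 (0x9F): sum1=159, sum2=159
  after byte 1 (0x7D): sum1=29, sum2=188
  after byte 2 (0x93): sum1=176, sum2=109
  after byte 3 (0xD2): sum1=131, sum2=240
  after byte 4 (0xE1): sum1=101, sum2=86
  after byte 5 (0x51): sum1=182, sum2=13
Checksum = sum2·256 + sum1 = 13·256 + 182 = 3510 = 0x0DB6.

0DB6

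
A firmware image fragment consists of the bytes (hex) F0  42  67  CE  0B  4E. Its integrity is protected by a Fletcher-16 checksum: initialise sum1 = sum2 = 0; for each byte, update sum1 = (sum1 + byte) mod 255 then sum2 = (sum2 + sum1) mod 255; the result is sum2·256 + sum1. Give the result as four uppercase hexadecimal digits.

Running sums (mod 255):
  after byte 0 (F0): sum1=240, sum2=240
  after byte 1 (42): sum1=51, sum2=36
  after byte 2 (67): sum1=154, sum2=190
  after byte 3 (CE): sum1=105, sum2=40
  after byte 4 (0B): sum1=116, sum2=156
  after byte 5 (4E): sum1=194, sum2=95
Checksum = sum2·256 + sum1 = 95·256 + 194 = 24514 = 0x5FC2.

5FC2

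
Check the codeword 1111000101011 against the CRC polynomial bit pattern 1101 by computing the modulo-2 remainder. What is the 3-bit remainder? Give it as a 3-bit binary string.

000

Modulo-2 division of 1111000101011 by 1101:
  pos 0: 1111 XOR 1101 = 0010
  pos 2: 1000 XOR 1101 = 0101
  pos 3: 1010 XOR 1101 = 0111
  pos 4: 1111 XOR 1101 = 0010
  pos 6: 1001 XOR 1101 = 0100
  pos 7: 1000 XOR 1101 = 0101
  pos 8: 1011 XOR 1101 = 0110
  pos 9: 1101 XOR 1101 = 0000
Remainder = 000 (zero — the frame passes the CRC check).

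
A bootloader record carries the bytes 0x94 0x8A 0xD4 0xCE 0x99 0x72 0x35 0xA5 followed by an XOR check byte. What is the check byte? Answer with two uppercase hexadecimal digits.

XOR the bytes together:
  start with 0x94
  0x94 ⊕ 0x8A = 0x1E
  0x1E ⊕ 0xD4 = 0xCA
  0xCA ⊕ 0xCE = 0x04
  0x04 ⊕ 0x99 = 0x9D
  0x9D ⊕ 0x72 = 0xEF
  0xEF ⊕ 0x35 = 0xDA
  0xDA ⊕ 0xA5 = 0x7F

7F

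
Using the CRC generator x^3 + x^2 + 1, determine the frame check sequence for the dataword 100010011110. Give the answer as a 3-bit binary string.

111

Append 3 zeros: 100010011110000. Divide by 1101 (XOR where the leading bit is 1):
  pos 0: 1000 XOR 1101 = 0101
  pos 1: 1011 XOR 1101 = 0110
  pos 2: 1100 XOR 1101 = 0001
  pos 5: 1011 XOR 1101 = 0110
  pos 6: 1101 XOR 1101 = 0000
  pos 10: 1000 XOR 1101 = 0101
  pos 11: 1010 XOR 1101 = 0111
Remainder (last 3 bits) = 111. This is the CRC / FCS.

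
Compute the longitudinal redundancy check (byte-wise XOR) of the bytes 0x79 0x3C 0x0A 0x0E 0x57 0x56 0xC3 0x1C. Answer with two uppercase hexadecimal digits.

XOR the bytes together:
  start with 0x79
  0x79 ⊕ 0x3C = 0x45
  0x45 ⊕ 0x0A = 0x4F
  0x4F ⊕ 0x0E = 0x41
  0x41 ⊕ 0x57 = 0x16
  0x16 ⊕ 0x56 = 0x40
  0x40 ⊕ 0xC3 = 0x83
  0x83 ⊕ 0x1C = 0x9F

9F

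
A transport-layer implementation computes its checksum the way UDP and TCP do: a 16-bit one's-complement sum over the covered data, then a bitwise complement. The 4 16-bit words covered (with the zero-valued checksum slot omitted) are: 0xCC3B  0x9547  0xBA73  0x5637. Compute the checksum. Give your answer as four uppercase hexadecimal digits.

8DD1

One's-complement addition (fold any carry out of bit 15 back into bit 0):
  0xCC3B + 0x9547 = 0x16182 → wrap carry → 0x6183
  0x6183 + 0xBA73 = 0x11BF6 → wrap carry → 0x1BF7
  0x1BF7 + 0x5637 = 0x0722E
One's-complement sum = 0x722E.
Checksum = ~0x722E & 0xFFFF = 0x8DD1.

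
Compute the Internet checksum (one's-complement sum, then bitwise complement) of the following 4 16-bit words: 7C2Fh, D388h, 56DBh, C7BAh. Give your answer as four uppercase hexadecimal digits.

One's-complement addition (fold any carry out of bit 15 back into bit 0):
  0x7C2F + 0xD388 = 0x14FB7 → wrap carry → 0x4FB8
  0x4FB8 + 0x56DB = 0x0A693
  0xA693 + 0xC7BA = 0x16E4D → wrap carry → 0x6E4E
One's-complement sum = 0x6E4E.
Checksum = ~0x6E4E & 0xFFFF = 0x91B1.

91B1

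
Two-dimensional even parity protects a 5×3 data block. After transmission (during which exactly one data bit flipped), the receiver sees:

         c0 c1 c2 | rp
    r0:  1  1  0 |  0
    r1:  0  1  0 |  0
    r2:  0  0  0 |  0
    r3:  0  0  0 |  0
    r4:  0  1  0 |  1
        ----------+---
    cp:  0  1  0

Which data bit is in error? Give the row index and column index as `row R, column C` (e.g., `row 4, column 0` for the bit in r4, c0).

row 1, column 0

Recompute each row's even parity and compare to rp:
  r0: data parity 0, sent rp 0 → ok
  r1: data parity 1, sent rp 0 → mismatch
  r2: data parity 0, sent rp 0 → ok
  r3: data parity 0, sent rp 0 → ok
  r4: data parity 1, sent rp 1 → ok
Recompute each column's even parity and compare to cp:
  c0: data parity 1, sent cp 0 → mismatch
  c1: data parity 1, sent cp 1 → ok
  c2: data parity 0, sent cp 0 → ok
Exactly one row (r1) and one column (c0) fail → the flipped bit is at their intersection.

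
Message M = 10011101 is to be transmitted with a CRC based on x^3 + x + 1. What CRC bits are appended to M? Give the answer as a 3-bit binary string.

Append 3 zeros: 10011101000. Divide by 1011 (XOR where the leading bit is 1):
  pos 0: 1001 XOR 1011 = 0010
  pos 2: 1011 XOR 1011 = 0000
  pos 7: 1000 XOR 1011 = 0011
Remainder (last 3 bits) = 011. This is the CRC / FCS.

011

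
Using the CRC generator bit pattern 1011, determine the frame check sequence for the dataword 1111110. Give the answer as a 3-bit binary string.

011

Append 3 zeros: 1111110000. Divide by 1011 (XOR where the leading bit is 1):
  pos 0: 1111 XOR 1011 = 0100
  pos 1: 1001 XOR 1011 = 0010
  pos 3: 1010 XOR 1011 = 0001
  pos 6: 1000 XOR 1011 = 0011
Remainder (last 3 bits) = 011. This is the CRC / FCS.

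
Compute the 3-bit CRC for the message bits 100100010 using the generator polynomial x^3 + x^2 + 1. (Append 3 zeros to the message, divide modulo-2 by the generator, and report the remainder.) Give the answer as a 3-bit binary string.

010

Append 3 zeros: 100100010000. Divide by 1101 (XOR where the leading bit is 1):
  pos 0: 1001 XOR 1101 = 0100
  pos 1: 1000 XOR 1101 = 0101
  pos 2: 1010 XOR 1101 = 0111
  pos 3: 1110 XOR 1101 = 0011
  pos 5: 1110 XOR 1101 = 0011
  pos 7: 1100 XOR 1101 = 0001
Remainder (last 3 bits) = 010. This is the CRC / FCS.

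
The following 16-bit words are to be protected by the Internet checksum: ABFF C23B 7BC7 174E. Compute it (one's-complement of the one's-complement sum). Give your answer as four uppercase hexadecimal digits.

FEAE

One's-complement addition (fold any carry out of bit 15 back into bit 0):
  0xABFF + 0xC23B = 0x16E3A → wrap carry → 0x6E3B
  0x6E3B + 0x7BC7 = 0x0EA02
  0xEA02 + 0x174E = 0x10150 → wrap carry → 0x0151
One's-complement sum = 0x0151.
Checksum = ~0x0151 & 0xFFFF = 0xFEAE.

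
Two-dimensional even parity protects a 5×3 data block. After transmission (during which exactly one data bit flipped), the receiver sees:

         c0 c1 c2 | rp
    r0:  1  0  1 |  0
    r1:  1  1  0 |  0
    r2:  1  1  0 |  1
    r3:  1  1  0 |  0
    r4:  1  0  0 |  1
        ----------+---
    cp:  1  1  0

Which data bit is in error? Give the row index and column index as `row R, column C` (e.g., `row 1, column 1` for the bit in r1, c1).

Recompute each row's even parity and compare to rp:
  r0: data parity 0, sent rp 0 → ok
  r1: data parity 0, sent rp 0 → ok
  r2: data parity 0, sent rp 1 → mismatch
  r3: data parity 0, sent rp 0 → ok
  r4: data parity 1, sent rp 1 → ok
Recompute each column's even parity and compare to cp:
  c0: data parity 1, sent cp 1 → ok
  c1: data parity 1, sent cp 1 → ok
  c2: data parity 1, sent cp 0 → mismatch
Exactly one row (r2) and one column (c2) fail → the flipped bit is at their intersection.

row 2, column 2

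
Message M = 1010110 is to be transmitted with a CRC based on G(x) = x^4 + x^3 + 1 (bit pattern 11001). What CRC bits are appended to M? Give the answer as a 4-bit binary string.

Append 4 zeros: 10101100000. Divide by 11001 (XOR where the leading bit is 1):
  pos 0: 10101 XOR 11001 = 01100
  pos 1: 11001 XOR 11001 = 00000
Remainder (last 4 bits) = 0000. This is the CRC / FCS.

0000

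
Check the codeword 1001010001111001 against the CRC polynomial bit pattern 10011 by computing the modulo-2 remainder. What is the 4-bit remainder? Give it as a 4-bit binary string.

Modulo-2 division of 1001010001111001 by 10011:
  pos 0: 10010 XOR 10011 = 00001
  pos 4: 11000 XOR 10011 = 01011
  pos 5: 10111 XOR 10011 = 00100
  pos 7: 10011 XOR 10011 = 00000
Remainder = 1001 (nonzero — an error is detected).

1001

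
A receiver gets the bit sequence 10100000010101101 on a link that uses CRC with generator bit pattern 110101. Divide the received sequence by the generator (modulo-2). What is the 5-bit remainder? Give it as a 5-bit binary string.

Modulo-2 division of 10100000010101101 by 110101:
  pos 0: 101000 XOR 110101 = 011101
  pos 1: 111010 XOR 110101 = 001111
  pos 3: 111100 XOR 110101 = 001001
  pos 5: 100110 XOR 110101 = 010011
  pos 6: 100111 XOR 110101 = 010010
  pos 7: 100100 XOR 110101 = 010001
  pos 8: 100011 XOR 110101 = 010110
  pos 9: 101101 XOR 110101 = 011000
  pos 10: 110000 XOR 110101 = 000101
Remainder = 01011 (nonzero — an error is detected).

01011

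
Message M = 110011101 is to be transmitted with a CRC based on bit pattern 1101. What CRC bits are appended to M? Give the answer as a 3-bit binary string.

Append 3 zeros: 110011101000. Divide by 1101 (XOR where the leading bit is 1):
  pos 0: 1100 XOR 1101 = 0001
  pos 3: 1111 XOR 1101 = 0010
  pos 5: 1001 XOR 1101 = 0100
  pos 6: 1000 XOR 1101 = 0101
  pos 7: 1010 XOR 1101 = 0111
  pos 8: 1110 XOR 1101 = 0011
Remainder (last 3 bits) = 011. This is the CRC / FCS.

011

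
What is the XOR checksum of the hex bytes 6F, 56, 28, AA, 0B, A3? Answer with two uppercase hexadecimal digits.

XOR the bytes together:
  start with 0x6F
  0x6F ⊕ 0x56 = 0x39
  0x39 ⊕ 0x28 = 0x11
  0x11 ⊕ 0xAA = 0xBB
  0xBB ⊕ 0x0B = 0xB0
  0xB0 ⊕ 0xA3 = 0x13

13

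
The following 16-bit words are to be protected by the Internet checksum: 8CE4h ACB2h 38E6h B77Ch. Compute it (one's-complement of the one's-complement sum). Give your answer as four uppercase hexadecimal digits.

D605

One's-complement addition (fold any carry out of bit 15 back into bit 0):
  0x8CE4 + 0xACB2 = 0x13996 → wrap carry → 0x3997
  0x3997 + 0x38E6 = 0x0727D
  0x727D + 0xB77C = 0x129F9 → wrap carry → 0x29FA
One's-complement sum = 0x29FA.
Checksum = ~0x29FA & 0xFFFF = 0xD605.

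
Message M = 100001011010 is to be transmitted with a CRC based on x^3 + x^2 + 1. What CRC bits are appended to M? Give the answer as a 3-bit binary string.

Append 3 zeros: 100001011010000. Divide by 1101 (XOR where the leading bit is 1):
  pos 0: 1000 XOR 1101 = 0101
  pos 1: 1010 XOR 1101 = 0111
  pos 2: 1111 XOR 1101 = 0010
  pos 4: 1001 XOR 1101 = 0100
  pos 5: 1001 XOR 1101 = 0100
  pos 6: 1000 XOR 1101 = 0101
  pos 7: 1011 XOR 1101 = 0110
  pos 8: 1100 XOR 1101 = 0001
  pos 11: 1000 XOR 1101 = 0101
Remainder (last 3 bits) = 101. This is the CRC / FCS.

101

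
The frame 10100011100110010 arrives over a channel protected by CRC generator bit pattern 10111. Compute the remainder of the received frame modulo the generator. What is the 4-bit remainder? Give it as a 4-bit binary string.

Modulo-2 division of 10100011100110010 by 10111:
  pos 0: 10100 XOR 10111 = 00011
  pos 3: 11011 XOR 10111 = 01100
  pos 4: 11001 XOR 10111 = 01110
  pos 5: 11100 XOR 10111 = 01011
  pos 6: 10110 XOR 10111 = 00001
  pos 10: 11100 XOR 10111 = 01011
  pos 11: 10111 XOR 10111 = 00000
Remainder = 0000 (zero — the frame passes the CRC check).

0000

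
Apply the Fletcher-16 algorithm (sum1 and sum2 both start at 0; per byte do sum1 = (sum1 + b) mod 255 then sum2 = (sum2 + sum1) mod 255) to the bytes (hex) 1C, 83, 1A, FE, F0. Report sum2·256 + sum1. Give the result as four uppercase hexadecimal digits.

Running sums (mod 255):
  after byte 0 (1C): sum1=28, sum2=28
  after byte 1 (83): sum1=159, sum2=187
  after byte 2 (1A): sum1=185, sum2=117
  after byte 3 (FE): sum1=184, sum2=46
  after byte 4 (F0): sum1=169, sum2=215
Checksum = sum2·256 + sum1 = 215·256 + 169 = 55209 = 0xD7A9.

D7A9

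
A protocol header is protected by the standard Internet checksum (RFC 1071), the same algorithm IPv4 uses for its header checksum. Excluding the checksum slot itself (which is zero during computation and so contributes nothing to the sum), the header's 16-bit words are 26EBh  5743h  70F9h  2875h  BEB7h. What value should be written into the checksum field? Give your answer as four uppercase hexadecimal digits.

One's-complement addition (fold any carry out of bit 15 back into bit 0):
  0x26EB + 0x5743 = 0x07E2E
  0x7E2E + 0x70F9 = 0x0EF27
  0xEF27 + 0x2875 = 0x1179C → wrap carry → 0x179D
  0x179D + 0xBEB7 = 0x0D654
One's-complement sum = 0xD654.
Checksum = ~0xD654 & 0xFFFF = 0x29AB.

29AB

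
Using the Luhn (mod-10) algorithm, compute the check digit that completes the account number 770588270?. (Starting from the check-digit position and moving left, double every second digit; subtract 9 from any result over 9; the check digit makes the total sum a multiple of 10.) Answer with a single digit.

Partial digits right→left: 0 7 2 8 8 5 0 7 7
Double every second digit counting from the check-digit position (so the 1st, 3rd, 5th, ... of the partial from the right).
  doubled (with −9 where >9): 0 4 7 0 5 → sum 16
  kept as-is: 7 8 5 7 → sum 27
Total = 16 + 27 = 43.
Check digit = (10 − (43 mod 10)) mod 10 = 7.

7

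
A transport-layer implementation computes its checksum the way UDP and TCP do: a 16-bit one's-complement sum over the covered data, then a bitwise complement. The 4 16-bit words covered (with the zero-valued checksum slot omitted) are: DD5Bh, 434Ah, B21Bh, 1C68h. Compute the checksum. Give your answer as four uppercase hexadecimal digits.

One's-complement addition (fold any carry out of bit 15 back into bit 0):
  0xDD5B + 0x434A = 0x120A5 → wrap carry → 0x20A6
  0x20A6 + 0xB21B = 0x0D2C1
  0xD2C1 + 0x1C68 = 0x0EF29
One's-complement sum = 0xEF29.
Checksum = ~0xEF29 & 0xFFFF = 0x10D6.

10D6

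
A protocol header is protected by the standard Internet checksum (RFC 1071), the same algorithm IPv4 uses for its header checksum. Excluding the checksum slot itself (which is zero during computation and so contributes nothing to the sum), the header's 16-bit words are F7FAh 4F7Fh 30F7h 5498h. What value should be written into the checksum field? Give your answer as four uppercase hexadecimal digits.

One's-complement addition (fold any carry out of bit 15 back into bit 0):
  0xF7FA + 0x4F7F = 0x14779 → wrap carry → 0x477A
  0x477A + 0x30F7 = 0x07871
  0x7871 + 0x5498 = 0x0CD09
One's-complement sum = 0xCD09.
Checksum = ~0xCD09 & 0xFFFF = 0x32F6.

32F6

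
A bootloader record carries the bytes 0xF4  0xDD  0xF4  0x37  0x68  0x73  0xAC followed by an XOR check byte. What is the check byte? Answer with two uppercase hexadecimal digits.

5D

XOR the bytes together:
  start with 0xF4
  0xF4 ⊕ 0xDD = 0x29
  0x29 ⊕ 0xF4 = 0xDD
  0xDD ⊕ 0x37 = 0xEA
  0xEA ⊕ 0x68 = 0x82
  0x82 ⊕ 0x73 = 0xF1
  0xF1 ⊕ 0xAC = 0x5D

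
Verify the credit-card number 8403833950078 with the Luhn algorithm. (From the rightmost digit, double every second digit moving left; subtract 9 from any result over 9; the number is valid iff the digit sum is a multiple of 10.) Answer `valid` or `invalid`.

invalid

From the right, keep odd positions and double even positions (subtract 9 from any doubled value over 9):
  doubled (positions 2,4,...): 5 0 9 6 6 8 → sum 34
  kept (positions 1,3,...): 8 0 5 3 8 0 8 → sum 32
Total = 66.
66 mod 10 = 6, so the number is invalid.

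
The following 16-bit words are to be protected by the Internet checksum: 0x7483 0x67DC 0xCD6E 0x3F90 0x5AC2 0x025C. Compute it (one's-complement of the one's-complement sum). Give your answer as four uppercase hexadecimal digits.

B982

One's-complement addition (fold any carry out of bit 15 back into bit 0):
  0x7483 + 0x67DC = 0x0DC5F
  0xDC5F + 0xCD6E = 0x1A9CD → wrap carry → 0xA9CE
  0xA9CE + 0x3F90 = 0x0E95E
  0xE95E + 0x5AC2 = 0x14420 → wrap carry → 0x4421
  0x4421 + 0x025C = 0x0467D
One's-complement sum = 0x467D.
Checksum = ~0x467D & 0xFFFF = 0xB982.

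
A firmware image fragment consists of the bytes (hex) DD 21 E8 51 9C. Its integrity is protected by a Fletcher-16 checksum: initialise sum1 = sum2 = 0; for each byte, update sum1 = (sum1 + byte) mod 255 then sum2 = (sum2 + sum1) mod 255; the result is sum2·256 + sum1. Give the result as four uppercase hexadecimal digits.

Running sums (mod 255):
  after byte 0 (DD): sum1=221, sum2=221
  after byte 1 (21): sum1=254, sum2=220
  after byte 2 (E8): sum1=231, sum2=196
  after byte 3 (51): sum1=57, sum2=253
  after byte 4 (9C): sum1=213, sum2=211
Checksum = sum2·256 + sum1 = 211·256 + 213 = 54229 = 0xD3D5.

D3D5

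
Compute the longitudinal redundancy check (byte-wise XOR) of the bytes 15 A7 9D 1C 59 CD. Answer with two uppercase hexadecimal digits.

XOR the bytes together:
  start with 0x15
  0x15 ⊕ 0xA7 = 0xB2
  0xB2 ⊕ 0x9D = 0x2F
  0x2F ⊕ 0x1C = 0x33
  0x33 ⊕ 0x59 = 0x6A
  0x6A ⊕ 0xCD = 0xA7

A7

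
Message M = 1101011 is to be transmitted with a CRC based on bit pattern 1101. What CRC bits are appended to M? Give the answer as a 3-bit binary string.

010

Append 3 zeros: 1101011000. Divide by 1101 (XOR where the leading bit is 1):
  pos 0: 1101 XOR 1101 = 0000
  pos 5: 1100 XOR 1101 = 0001
Remainder (last 3 bits) = 010. This is the CRC / FCS.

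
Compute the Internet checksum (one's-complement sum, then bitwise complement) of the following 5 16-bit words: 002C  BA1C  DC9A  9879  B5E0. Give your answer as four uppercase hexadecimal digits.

One's-complement addition (fold any carry out of bit 15 back into bit 0):
  0x002C + 0xBA1C = 0x0BA48
  0xBA48 + 0xDC9A = 0x196E2 → wrap carry → 0x96E3
  0x96E3 + 0x9879 = 0x12F5C → wrap carry → 0x2F5D
  0x2F5D + 0xB5E0 = 0x0E53D
One's-complement sum = 0xE53D.
Checksum = ~0xE53D & 0xFFFF = 0x1AC2.

1AC2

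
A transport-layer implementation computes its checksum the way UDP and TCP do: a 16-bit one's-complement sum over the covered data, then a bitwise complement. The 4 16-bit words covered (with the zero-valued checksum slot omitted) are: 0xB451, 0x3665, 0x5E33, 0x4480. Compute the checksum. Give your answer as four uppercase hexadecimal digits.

One's-complement addition (fold any carry out of bit 15 back into bit 0):
  0xB451 + 0x3665 = 0x0EAB6
  0xEAB6 + 0x5E33 = 0x148E9 → wrap carry → 0x48EA
  0x48EA + 0x4480 = 0x08D6A
One's-complement sum = 0x8D6A.
Checksum = ~0x8D6A & 0xFFFF = 0x7295.

7295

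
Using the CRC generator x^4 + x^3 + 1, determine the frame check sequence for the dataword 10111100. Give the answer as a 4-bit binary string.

Append 4 zeros: 101111000000. Divide by 11001 (XOR where the leading bit is 1):
  pos 0: 10111 XOR 11001 = 01110
  pos 1: 11101 XOR 11001 = 00100
  pos 3: 10000 XOR 11001 = 01001
  pos 4: 10010 XOR 11001 = 01011
  pos 5: 10110 XOR 11001 = 01111
  pos 6: 11110 XOR 11001 = 00111
Remainder (last 4 bits) = 1110. This is the CRC / FCS.

1110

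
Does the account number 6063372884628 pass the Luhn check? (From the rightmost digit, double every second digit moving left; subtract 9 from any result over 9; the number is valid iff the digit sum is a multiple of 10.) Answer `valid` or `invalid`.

From the right, keep odd positions and double even positions (subtract 9 from any doubled value over 9):
  doubled (positions 2,4,...): 4 8 7 5 6 0 → sum 30
  kept (positions 1,3,...): 8 6 8 2 3 6 6 → sum 39
Total = 69.
69 mod 10 = 9, so the number is invalid.

invalid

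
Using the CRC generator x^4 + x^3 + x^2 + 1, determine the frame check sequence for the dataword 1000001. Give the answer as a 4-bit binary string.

Append 4 zeros: 10000010000. Divide by 11101 (XOR where the leading bit is 1):
  pos 0: 10000 XOR 11101 = 01101
  pos 1: 11010 XOR 11101 = 00111
  pos 3: 11110 XOR 11101 = 00011
  pos 6: 11000 XOR 11101 = 00101
Remainder (last 4 bits) = 0101. This is the CRC / FCS.

0101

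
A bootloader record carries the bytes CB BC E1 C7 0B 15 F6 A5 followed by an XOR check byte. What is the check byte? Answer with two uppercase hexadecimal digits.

XOR the bytes together:
  start with 0xCB
  0xCB ⊕ 0xBC = 0x77
  0x77 ⊕ 0xE1 = 0x96
  0x96 ⊕ 0xC7 = 0x51
  0x51 ⊕ 0x0B = 0x5A
  0x5A ⊕ 0x15 = 0x4F
  0x4F ⊕ 0xF6 = 0xB9
  0xB9 ⊕ 0xA5 = 0x1C

1C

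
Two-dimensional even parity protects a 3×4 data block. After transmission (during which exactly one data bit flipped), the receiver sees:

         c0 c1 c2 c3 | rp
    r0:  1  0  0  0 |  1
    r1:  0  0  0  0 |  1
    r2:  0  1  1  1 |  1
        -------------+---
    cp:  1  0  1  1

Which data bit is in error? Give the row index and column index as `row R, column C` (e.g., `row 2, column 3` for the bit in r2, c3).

Recompute each row's even parity and compare to rp:
  r0: data parity 1, sent rp 1 → ok
  r1: data parity 0, sent rp 1 → mismatch
  r2: data parity 1, sent rp 1 → ok
Recompute each column's even parity and compare to cp:
  c0: data parity 1, sent cp 1 → ok
  c1: data parity 1, sent cp 0 → mismatch
  c2: data parity 1, sent cp 1 → ok
  c3: data parity 1, sent cp 1 → ok
Exactly one row (r1) and one column (c1) fail → the flipped bit is at their intersection.

row 1, column 1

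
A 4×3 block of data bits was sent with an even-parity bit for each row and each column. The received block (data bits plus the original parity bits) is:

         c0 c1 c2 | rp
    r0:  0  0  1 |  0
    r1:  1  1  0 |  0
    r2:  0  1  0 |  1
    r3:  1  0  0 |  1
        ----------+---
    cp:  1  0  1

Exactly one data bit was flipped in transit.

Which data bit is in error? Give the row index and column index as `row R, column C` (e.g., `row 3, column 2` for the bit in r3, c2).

Recompute each row's even parity and compare to rp:
  r0: data parity 1, sent rp 0 → mismatch
  r1: data parity 0, sent rp 0 → ok
  r2: data parity 1, sent rp 1 → ok
  r3: data parity 1, sent rp 1 → ok
Recompute each column's even parity and compare to cp:
  c0: data parity 0, sent cp 1 → mismatch
  c1: data parity 0, sent cp 0 → ok
  c2: data parity 1, sent cp 1 → ok
Exactly one row (r0) and one column (c0) fail → the flipped bit is at their intersection.

row 0, column 0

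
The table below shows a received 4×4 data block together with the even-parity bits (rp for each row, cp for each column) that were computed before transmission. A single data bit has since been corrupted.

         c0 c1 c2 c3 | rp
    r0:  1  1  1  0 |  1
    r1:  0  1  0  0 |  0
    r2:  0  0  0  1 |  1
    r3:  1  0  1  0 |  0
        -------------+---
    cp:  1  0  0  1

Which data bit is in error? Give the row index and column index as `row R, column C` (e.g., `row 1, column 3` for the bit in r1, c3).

row 1, column 0

Recompute each row's even parity and compare to rp:
  r0: data parity 1, sent rp 1 → ok
  r1: data parity 1, sent rp 0 → mismatch
  r2: data parity 1, sent rp 1 → ok
  r3: data parity 0, sent rp 0 → ok
Recompute each column's even parity and compare to cp:
  c0: data parity 0, sent cp 1 → mismatch
  c1: data parity 0, sent cp 0 → ok
  c2: data parity 0, sent cp 0 → ok
  c3: data parity 1, sent cp 1 → ok
Exactly one row (r1) and one column (c0) fail → the flipped bit is at their intersection.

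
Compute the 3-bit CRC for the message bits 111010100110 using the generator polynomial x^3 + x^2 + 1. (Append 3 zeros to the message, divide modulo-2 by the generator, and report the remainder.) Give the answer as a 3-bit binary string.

Append 3 zeros: 111010100110000. Divide by 1101 (XOR where the leading bit is 1):
  pos 0: 1110 XOR 1101 = 0011
  pos 2: 1110 XOR 1101 = 0011
  pos 4: 1110 XOR 1101 = 0011
  pos 6: 1101 XOR 1101 = 0000
  pos 10: 1000 XOR 1101 = 0101
  pos 11: 1010 XOR 1101 = 0111
Remainder (last 3 bits) = 111. This is the CRC / FCS.

111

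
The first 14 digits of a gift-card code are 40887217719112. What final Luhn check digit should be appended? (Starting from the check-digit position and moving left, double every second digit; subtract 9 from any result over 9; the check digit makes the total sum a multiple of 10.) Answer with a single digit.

Partial digits right→left: 2 1 1 9 1 7 7 1 2 7 8 8 0 4
Double every second digit counting from the check-digit position (so the 1st, 3rd, 5th, ... of the partial from the right).
  doubled (with −9 where >9): 4 2 2 5 4 7 0 → sum 24
  kept as-is: 1 9 7 1 7 8 4 → sum 37
Total = 24 + 37 = 61.
Check digit = (10 − (61 mod 10)) mod 10 = 9.

9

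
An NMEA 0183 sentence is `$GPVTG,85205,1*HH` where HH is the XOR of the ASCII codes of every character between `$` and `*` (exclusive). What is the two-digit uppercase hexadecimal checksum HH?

XOR the ASCII codes of the payload characters:
  'G' = 0x47 → acc = 0x47
  'P' = 0x50 → acc = 0x17
  'V' = 0x56 → acc = 0x41
  'T' = 0x54 → acc = 0x15
  'G' = 0x47 → acc = 0x52
  ',' = 0x2C → acc = 0x7E
  '8' = 0x38 → acc = 0x46
  '5' = 0x35 → acc = 0x73
  '2' = 0x32 → acc = 0x41
  '0' = 0x30 → acc = 0x71
  '5' = 0x35 → acc = 0x44
  ',' = 0x2C → acc = 0x68
  '1' = 0x31 → acc = 0x59
Checksum = 0x59.

59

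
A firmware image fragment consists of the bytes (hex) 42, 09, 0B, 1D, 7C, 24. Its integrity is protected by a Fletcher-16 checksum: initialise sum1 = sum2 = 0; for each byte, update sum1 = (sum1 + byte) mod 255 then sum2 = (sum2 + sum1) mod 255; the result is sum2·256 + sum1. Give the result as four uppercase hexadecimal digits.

Running sums (mod 255):
  after byte 0 (42): sum1=66, sum2=66
  after byte 1 (09): sum1=75, sum2=141
  after byte 2 (0B): sum1=86, sum2=227
  after byte 3 (1D): sum1=115, sum2=87
  after byte 4 (7C): sum1=239, sum2=71
  after byte 5 (24): sum1=20, sum2=91
Checksum = sum2·256 + sum1 = 91·256 + 20 = 23316 = 0x5B14.

5B14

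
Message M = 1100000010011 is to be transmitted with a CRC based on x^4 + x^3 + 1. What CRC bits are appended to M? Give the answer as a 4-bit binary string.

1111

Append 4 zeros: 11000000100110000. Divide by 11001 (XOR where the leading bit is 1):
  pos 0: 11000 XOR 11001 = 00001
  pos 4: 10001 XOR 11001 = 01000
  pos 5: 10000 XOR 11001 = 01001
  pos 6: 10010 XOR 11001 = 01011
  pos 7: 10111 XOR 11001 = 01110
  pos 8: 11101 XOR 11001 = 00100
  pos 10: 10000 XOR 11001 = 01001
  pos 11: 10010 XOR 11001 = 01011
  pos 12: 10110 XOR 11001 = 01111
Remainder (last 4 bits) = 1111. This is the CRC / FCS.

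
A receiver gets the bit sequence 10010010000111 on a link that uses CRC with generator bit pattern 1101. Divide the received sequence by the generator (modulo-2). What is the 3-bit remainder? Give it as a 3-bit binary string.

101

Modulo-2 division of 10010010000111 by 1101:
  pos 0: 1001 XOR 1101 = 0100
  pos 1: 1000 XOR 1101 = 0101
  pos 2: 1010 XOR 1101 = 0111
  pos 3: 1111 XOR 1101 = 0010
  pos 5: 1000 XOR 1101 = 0101
  pos 6: 1010 XOR 1101 = 0111
  pos 7: 1110 XOR 1101 = 0011
  pos 9: 1111 XOR 1101 = 0010
Remainder = 101 (nonzero — an error is detected).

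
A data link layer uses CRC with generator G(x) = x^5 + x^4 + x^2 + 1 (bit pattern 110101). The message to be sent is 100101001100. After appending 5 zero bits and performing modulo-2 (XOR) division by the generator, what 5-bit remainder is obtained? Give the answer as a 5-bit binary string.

11100

Append 5 zeros: 10010100110000000. Divide by 110101 (XOR where the leading bit is 1):
  pos 0: 100101 XOR 110101 = 010000
  pos 1: 100000 XOR 110101 = 010101
  pos 2: 101010 XOR 110101 = 011111
  pos 3: 111111 XOR 110101 = 001010
  pos 5: 101010 XOR 110101 = 011111
  pos 6: 111110 XOR 110101 = 001011
  pos 8: 101100 XOR 110101 = 011001
  pos 9: 110010 XOR 110101 = 000111
Remainder (last 5 bits) = 11100. This is the CRC / FCS.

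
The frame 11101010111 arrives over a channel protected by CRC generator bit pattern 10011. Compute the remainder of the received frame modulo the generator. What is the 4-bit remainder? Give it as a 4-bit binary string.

Modulo-2 division of 11101010111 by 10011:
  pos 0: 11101 XOR 10011 = 01110
  pos 1: 11100 XOR 10011 = 01111
  pos 2: 11111 XOR 10011 = 01100
  pos 3: 11000 XOR 10011 = 01011
  pos 4: 10111 XOR 10011 = 00100
  pos 6: 10011 XOR 10011 = 00000
Remainder = 0000 (zero — the frame passes the CRC check).

0000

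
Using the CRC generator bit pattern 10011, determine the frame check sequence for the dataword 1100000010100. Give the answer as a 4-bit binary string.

Append 4 zeros: 11000000101000000. Divide by 10011 (XOR where the leading bit is 1):
  pos 0: 11000 XOR 10011 = 01011
  pos 1: 10110 XOR 10011 = 00101
  pos 3: 10100 XOR 10011 = 00111
  pos 5: 11110 XOR 10011 = 01101
  pos 6: 11011 XOR 10011 = 01000
  pos 7: 10000 XOR 10011 = 00011
  pos 10: 11000 XOR 10011 = 01011
  pos 11: 10110 XOR 10011 = 00101
Remainder (last 4 bits) = 1010. This is the CRC / FCS.

1010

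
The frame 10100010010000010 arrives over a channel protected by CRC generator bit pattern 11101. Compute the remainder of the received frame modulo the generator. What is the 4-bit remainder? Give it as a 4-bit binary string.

1110

Modulo-2 division of 10100010010000010 by 11101:
  pos 0: 10100 XOR 11101 = 01001
  pos 1: 10010 XOR 11101 = 01111
  pos 2: 11111 XOR 11101 = 00010
  pos 5: 10001 XOR 11101 = 01100
  pos 6: 11000 XOR 11101 = 00101
  pos 8: 10100 XOR 11101 = 01001
  pos 9: 10010 XOR 11101 = 01111
  pos 10: 11110 XOR 11101 = 00011
Remainder = 1110 (nonzero — an error is detected).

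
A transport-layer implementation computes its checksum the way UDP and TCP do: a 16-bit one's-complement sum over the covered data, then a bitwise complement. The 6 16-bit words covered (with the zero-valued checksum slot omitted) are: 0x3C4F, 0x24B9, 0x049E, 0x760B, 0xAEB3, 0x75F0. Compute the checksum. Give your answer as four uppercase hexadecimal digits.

One's-complement addition (fold any carry out of bit 15 back into bit 0):
  0x3C4F + 0x24B9 = 0x06108
  0x6108 + 0x049E = 0x065A6
  0x65A6 + 0x760B = 0x0DBB1
  0xDBB1 + 0xAEB3 = 0x18A64 → wrap carry → 0x8A65
  0x8A65 + 0x75F0 = 0x10055 → wrap carry → 0x0056
One's-complement sum = 0x0056.
Checksum = ~0x0056 & 0xFFFF = 0xFFA9.

FFA9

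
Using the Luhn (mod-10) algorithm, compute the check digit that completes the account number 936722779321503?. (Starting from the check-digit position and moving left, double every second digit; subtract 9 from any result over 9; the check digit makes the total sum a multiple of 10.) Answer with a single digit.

Partial digits right→left: 3 0 5 1 2 3 9 7 7 2 2 7 6 3 9
Double every second digit counting from the check-digit position (so the 1st, 3rd, 5th, ... of the partial from the right).
  doubled (with −9 where >9): 6 1 4 9 5 4 3 9 → sum 41
  kept as-is: 0 1 3 7 2 7 3 → sum 23
Total = 41 + 23 = 64.
Check digit = (10 − (64 mod 10)) mod 10 = 6.

6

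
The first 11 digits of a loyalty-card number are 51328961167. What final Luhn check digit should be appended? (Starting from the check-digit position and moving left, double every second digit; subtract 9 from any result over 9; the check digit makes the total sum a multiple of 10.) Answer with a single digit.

7

Partial digits right→left: 7 6 1 1 6 9 8 2 3 1 5
Double every second digit counting from the check-digit position (so the 1st, 3rd, 5th, ... of the partial from the right).
  doubled (with −9 where >9): 5 2 3 7 6 1 → sum 24
  kept as-is: 6 1 9 2 1 → sum 19
Total = 24 + 19 = 43.
Check digit = (10 − (43 mod 10)) mod 10 = 7.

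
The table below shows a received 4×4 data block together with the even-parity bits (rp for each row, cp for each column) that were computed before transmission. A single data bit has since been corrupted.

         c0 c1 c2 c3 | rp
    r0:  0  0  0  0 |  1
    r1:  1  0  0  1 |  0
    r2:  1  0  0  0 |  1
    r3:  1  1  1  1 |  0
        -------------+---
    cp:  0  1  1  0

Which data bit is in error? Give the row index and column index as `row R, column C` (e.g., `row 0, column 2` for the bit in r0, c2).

Recompute each row's even parity and compare to rp:
  r0: data parity 0, sent rp 1 → mismatch
  r1: data parity 0, sent rp 0 → ok
  r2: data parity 1, sent rp 1 → ok
  r3: data parity 0, sent rp 0 → ok
Recompute each column's even parity and compare to cp:
  c0: data parity 1, sent cp 0 → mismatch
  c1: data parity 1, sent cp 1 → ok
  c2: data parity 1, sent cp 1 → ok
  c3: data parity 0, sent cp 0 → ok
Exactly one row (r0) and one column (c0) fail → the flipped bit is at their intersection.

row 0, column 0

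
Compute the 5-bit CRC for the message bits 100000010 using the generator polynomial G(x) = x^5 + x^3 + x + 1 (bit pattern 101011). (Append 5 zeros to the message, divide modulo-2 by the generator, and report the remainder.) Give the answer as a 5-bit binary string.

Append 5 zeros: 10000001000000. Divide by 101011 (XOR where the leading bit is 1):
  pos 0: 100000 XOR 101011 = 001011
  pos 2: 101101 XOR 101011 = 000110
  pos 5: 110000 XOR 101011 = 011011
  pos 6: 110110 XOR 101011 = 011101
  pos 7: 111010 XOR 101011 = 010001
  pos 8: 100010 XOR 101011 = 001001
Remainder (last 5 bits) = 01001. This is the CRC / FCS.

01001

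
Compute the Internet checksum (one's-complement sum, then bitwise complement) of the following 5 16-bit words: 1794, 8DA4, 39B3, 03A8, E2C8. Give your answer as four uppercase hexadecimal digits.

One's-complement addition (fold any carry out of bit 15 back into bit 0):
  0x1794 + 0x8DA4 = 0x0A538
  0xA538 + 0x39B3 = 0x0DEEB
  0xDEEB + 0x03A8 = 0x0E293
  0xE293 + 0xE2C8 = 0x1C55B → wrap carry → 0xC55C
One's-complement sum = 0xC55C.
Checksum = ~0xC55C & 0xFFFF = 0x3AA3.

3AA3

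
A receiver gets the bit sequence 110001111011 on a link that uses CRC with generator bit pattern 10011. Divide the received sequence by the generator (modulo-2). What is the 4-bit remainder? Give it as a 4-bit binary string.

1011

Modulo-2 division of 110001111011 by 10011:
  pos 0: 11000 XOR 10011 = 01011
  pos 1: 10111 XOR 10011 = 00100
  pos 3: 10011 XOR 10011 = 00000
Remainder = 1011 (nonzero — an error is detected).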